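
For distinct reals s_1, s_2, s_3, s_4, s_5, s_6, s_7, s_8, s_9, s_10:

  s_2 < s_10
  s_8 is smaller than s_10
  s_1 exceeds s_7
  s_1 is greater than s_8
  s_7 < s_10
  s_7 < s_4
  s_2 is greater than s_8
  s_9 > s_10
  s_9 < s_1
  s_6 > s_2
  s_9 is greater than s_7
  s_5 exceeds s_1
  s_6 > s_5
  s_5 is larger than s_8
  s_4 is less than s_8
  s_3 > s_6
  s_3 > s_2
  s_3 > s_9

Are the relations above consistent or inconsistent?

consistent

The single ordering s_7 < s_4 < s_8 < s_2 < s_10 < s_9 < s_1 < s_5 < s_6 < s_3 satisfies every listed relation, so no contradiction arises.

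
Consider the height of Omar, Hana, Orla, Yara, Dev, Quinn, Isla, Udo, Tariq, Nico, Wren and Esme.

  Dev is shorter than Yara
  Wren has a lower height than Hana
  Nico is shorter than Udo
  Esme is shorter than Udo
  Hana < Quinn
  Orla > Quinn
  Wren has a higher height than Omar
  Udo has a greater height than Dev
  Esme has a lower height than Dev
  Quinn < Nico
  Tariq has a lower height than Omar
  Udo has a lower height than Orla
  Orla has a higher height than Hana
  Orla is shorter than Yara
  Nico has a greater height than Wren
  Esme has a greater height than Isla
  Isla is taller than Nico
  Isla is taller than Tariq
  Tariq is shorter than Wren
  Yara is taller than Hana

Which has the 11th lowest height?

Orla

Piecing the relations together gives one ordering: Tariq < Omar < Wren < Hana < Quinn < Nico < Isla < Esme < Dev < Udo < Orla < Yara.
Counting 11 from the smallest end gives Orla.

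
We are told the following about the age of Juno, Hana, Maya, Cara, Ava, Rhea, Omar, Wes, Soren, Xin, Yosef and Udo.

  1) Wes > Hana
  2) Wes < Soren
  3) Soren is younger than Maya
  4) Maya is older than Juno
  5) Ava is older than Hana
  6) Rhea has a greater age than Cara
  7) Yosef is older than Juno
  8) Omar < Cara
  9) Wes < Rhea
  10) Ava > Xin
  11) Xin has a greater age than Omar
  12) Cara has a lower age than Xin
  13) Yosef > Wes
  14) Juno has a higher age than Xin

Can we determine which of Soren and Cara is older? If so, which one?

undetermined

Following every chain through Cara: above Cara we get Xin, Ava, Rhea, Juno, Yosef, Maya; below Cara we get Omar.
Soren is not reached, and no chain runs the other way from Soren to Cara.
So the given relations leave the order of Cara and Soren undetermined.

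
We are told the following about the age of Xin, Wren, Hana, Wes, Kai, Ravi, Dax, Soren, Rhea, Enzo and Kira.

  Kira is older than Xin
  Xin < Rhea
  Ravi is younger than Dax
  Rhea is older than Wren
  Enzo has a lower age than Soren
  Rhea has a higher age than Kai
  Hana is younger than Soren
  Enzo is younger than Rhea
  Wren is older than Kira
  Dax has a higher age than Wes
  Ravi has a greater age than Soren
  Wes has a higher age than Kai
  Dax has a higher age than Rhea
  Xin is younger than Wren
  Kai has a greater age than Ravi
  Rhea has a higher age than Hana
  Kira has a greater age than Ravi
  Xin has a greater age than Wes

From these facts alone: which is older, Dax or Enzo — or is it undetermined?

Dax

Enzo < Soren < Ravi < Kai < Wes < Xin < Kira < Wren < Rhea < Dax, by transitivity through Soren, Ravi, Kai, Wes, Xin, Kira, Wren, Rhea.
So Dax is older.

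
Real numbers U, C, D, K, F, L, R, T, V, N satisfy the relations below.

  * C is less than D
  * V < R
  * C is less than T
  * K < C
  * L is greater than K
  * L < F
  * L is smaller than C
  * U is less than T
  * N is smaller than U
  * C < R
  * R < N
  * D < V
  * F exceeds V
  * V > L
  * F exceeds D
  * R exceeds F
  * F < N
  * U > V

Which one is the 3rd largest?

N

The consecutive relations fix a unique order: K < L < C < D < V < F < R < N < U < T.
Counting 3 from the largest end gives N.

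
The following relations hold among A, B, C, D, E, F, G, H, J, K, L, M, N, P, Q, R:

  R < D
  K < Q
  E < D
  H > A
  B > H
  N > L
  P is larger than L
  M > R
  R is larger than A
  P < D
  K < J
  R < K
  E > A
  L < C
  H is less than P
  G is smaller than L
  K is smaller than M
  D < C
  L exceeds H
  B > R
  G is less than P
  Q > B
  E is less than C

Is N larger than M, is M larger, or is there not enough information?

undetermined

Following every chain through N: below N we get G, A, H, L.
M is not reached, and no chain runs the other way from M to N.
So the given relations leave the order of N and M undetermined.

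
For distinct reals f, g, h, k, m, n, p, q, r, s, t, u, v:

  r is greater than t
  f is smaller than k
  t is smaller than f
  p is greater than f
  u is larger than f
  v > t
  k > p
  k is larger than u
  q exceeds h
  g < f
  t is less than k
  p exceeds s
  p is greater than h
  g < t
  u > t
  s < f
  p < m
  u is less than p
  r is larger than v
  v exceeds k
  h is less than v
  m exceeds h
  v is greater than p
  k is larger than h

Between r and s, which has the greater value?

r

s < f and f < u give s < u.
With u < k: s < f < u < k.
With k < v: s < f < u < k < v.
With v < r: s < f < u < k < v < r.
So s < r; r is the larger of the two.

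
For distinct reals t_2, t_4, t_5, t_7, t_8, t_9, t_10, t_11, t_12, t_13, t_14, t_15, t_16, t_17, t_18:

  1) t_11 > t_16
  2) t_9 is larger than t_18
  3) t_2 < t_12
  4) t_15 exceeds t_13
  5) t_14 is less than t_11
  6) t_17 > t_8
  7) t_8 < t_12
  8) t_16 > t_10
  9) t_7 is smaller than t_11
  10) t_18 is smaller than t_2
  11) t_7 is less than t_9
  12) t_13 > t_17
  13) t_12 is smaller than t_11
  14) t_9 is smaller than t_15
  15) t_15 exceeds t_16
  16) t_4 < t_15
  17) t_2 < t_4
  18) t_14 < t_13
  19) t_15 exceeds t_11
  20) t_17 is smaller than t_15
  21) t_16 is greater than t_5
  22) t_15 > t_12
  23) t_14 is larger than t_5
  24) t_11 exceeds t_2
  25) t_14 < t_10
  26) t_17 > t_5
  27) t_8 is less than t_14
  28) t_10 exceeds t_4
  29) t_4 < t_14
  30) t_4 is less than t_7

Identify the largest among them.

Chaining downward from t_15: directly below it, t_4, t_17, t_9, t_12, t_16, t_13, t_11; then t_5, t_18, t_2, t_8, t_7, t_14, t_10.
That covers every other element, and nothing is given above t_15, so t_15 is the largest.

t_15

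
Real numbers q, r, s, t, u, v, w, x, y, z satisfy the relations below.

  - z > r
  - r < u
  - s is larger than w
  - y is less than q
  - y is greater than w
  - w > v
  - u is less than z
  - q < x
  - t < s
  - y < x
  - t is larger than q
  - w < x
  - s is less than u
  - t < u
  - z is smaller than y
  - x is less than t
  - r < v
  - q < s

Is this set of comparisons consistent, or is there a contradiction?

inconsistent

We have z < y stated directly, yet also y < q < x < t < s < u < z by chaining the others — so y < z. Contradiction.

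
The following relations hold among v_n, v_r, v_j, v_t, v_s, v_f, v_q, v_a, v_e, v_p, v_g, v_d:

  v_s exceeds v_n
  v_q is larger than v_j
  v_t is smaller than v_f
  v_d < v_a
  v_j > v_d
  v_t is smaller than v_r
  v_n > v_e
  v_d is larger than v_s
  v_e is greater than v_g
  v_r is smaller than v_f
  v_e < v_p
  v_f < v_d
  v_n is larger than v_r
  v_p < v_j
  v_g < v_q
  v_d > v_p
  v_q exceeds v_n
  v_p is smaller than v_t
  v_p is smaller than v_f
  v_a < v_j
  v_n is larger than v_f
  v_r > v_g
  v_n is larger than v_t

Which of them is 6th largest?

v_n

The consecutive relations fix a unique order: v_g < v_e < v_p < v_t < v_r < v_f < v_n < v_s < v_d < v_a < v_j < v_q.
Counting 6 from the largest end gives v_n.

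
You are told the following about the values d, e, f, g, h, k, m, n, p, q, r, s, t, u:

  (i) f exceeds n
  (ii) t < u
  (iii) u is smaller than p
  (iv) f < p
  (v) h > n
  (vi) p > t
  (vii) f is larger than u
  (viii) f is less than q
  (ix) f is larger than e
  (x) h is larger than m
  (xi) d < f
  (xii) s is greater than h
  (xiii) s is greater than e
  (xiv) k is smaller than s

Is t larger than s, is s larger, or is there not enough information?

Following every chain through t: above t we get u, f, q, p.
s is not reached, and no chain runs the other way from s to t.
So the given relations leave the order of t and s undetermined.

undetermined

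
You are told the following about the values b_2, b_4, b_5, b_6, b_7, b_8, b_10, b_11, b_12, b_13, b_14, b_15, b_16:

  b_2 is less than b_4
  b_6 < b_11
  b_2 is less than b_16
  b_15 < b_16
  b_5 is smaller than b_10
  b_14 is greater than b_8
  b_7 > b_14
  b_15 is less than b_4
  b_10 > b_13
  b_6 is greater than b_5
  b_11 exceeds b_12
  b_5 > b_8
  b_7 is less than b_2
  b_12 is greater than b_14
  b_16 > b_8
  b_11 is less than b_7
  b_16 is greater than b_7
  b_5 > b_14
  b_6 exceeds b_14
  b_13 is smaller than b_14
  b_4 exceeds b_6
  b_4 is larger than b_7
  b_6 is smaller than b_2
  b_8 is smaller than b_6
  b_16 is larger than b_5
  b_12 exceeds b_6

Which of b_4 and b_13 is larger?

The relevant relations are b_13 < b_14; b_14 < b_5; b_5 < b_6; b_6 < b_12; b_12 < b_11; b_11 < b_7; b_7 < b_2; b_2 < b_4.
Together: b_13 < b_14 < b_5 < b_6 < b_12 < b_11 < b_7 < b_2 < b_4.
So b_13 < b_4; b_4 is the larger of the two.

b_4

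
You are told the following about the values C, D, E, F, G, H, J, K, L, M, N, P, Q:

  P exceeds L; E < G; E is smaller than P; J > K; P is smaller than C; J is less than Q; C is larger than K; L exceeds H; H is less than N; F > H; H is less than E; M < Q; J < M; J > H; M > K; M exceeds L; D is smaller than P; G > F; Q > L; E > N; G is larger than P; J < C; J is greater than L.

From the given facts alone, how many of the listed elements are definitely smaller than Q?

5

From Q the given relations immediately reach L, J, M.
From those, H, K — 5 in total.
No other element is forced below Q by the given relations, so the count is 5.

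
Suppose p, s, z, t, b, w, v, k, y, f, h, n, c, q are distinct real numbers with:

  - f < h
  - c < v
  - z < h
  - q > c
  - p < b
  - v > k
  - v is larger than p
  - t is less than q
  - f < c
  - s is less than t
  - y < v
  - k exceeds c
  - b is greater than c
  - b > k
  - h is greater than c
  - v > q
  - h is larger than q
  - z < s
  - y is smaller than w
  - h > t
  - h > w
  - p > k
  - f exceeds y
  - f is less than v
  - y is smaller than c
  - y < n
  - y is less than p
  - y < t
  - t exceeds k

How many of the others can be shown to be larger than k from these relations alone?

6

From k the given relations immediately reach t, p, v, b.
From those, q, h — 6 in total.
No other element is forced above k by the given relations, so the count is 6.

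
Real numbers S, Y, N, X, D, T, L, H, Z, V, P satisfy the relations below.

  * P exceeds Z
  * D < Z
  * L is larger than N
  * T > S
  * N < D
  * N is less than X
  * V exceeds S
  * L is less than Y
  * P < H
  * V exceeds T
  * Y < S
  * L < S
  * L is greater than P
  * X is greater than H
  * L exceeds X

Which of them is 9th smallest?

S

The consecutive relations fix a unique order: N < D < Z < P < H < X < L < Y < S < T < V.
The 9th smallest is S.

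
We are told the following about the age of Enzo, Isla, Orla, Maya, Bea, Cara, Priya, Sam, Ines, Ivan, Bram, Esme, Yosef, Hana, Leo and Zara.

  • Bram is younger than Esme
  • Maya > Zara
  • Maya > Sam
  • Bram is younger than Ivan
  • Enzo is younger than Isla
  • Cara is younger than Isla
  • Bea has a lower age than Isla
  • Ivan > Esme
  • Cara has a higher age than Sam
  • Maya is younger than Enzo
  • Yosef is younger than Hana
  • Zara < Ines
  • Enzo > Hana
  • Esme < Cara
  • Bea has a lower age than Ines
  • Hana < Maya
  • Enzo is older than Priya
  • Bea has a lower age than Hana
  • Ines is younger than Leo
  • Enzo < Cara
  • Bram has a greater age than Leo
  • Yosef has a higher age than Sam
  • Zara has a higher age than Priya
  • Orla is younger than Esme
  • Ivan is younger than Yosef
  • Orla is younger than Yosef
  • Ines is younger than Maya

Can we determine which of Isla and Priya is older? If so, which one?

Isla

Link the given pairs in sequence: Priya < Zara; Zara < Ines; Ines < Leo; Leo < Bram; Bram < Esme; Esme < Ivan; Ivan < Yosef; Yosef < Hana; Hana < Maya; Maya < Enzo; Enzo < Cara; Cara < Isla.
Chaining these gives Priya < Zara < Ines < Leo < Bram < Esme < Ivan < Yosef < Hana < Maya < Enzo < Cara < Isla.
So Isla is older.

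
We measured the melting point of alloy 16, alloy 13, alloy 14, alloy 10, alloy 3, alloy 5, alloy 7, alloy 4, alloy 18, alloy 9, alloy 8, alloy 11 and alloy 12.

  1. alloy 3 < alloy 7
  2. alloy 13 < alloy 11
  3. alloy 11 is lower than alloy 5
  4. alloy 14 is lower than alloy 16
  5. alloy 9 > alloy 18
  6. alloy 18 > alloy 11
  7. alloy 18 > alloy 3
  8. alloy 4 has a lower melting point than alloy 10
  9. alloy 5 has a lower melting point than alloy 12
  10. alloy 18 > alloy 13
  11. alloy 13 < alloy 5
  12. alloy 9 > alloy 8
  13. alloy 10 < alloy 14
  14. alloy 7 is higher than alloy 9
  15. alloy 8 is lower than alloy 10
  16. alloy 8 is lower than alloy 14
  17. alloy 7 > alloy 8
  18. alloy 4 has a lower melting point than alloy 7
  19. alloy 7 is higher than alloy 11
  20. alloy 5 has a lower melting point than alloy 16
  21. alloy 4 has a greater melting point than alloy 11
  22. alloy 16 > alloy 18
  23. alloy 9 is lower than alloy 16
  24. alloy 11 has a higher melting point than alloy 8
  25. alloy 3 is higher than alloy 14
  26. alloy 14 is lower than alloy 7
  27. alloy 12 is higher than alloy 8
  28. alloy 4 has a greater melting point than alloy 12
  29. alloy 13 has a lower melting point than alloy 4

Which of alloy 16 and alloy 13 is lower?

alloy 13 < alloy 11 and alloy 11 < alloy 5 give alloy 13 < alloy 5.
Then alloy 5 < alloy 12 extends the chain to alloy 12.
Then alloy 12 < alloy 4 extends the chain to alloy 4.
With alloy 4 < alloy 10: alloy 13 < alloy 11 < alloy 5 < alloy 12 < alloy 4 < alloy 10.
Then alloy 10 < alloy 14 extends the chain to alloy 14.
Then alloy 14 < alloy 3 extends the chain to alloy 3.
With alloy 3 < alloy 18: alloy 13 < alloy 11 < alloy 5 < alloy 12 < alloy 4 < alloy 10 < alloy 14 < alloy 3 < alloy 18.
Then alloy 18 < alloy 9 extends the chain to alloy 9.
With alloy 9 < alloy 16: alloy 13 < alloy 11 < alloy 5 < alloy 12 < alloy 4 < alloy 10 < alloy 14 < alloy 3 < alloy 18 < alloy 9 < alloy 16.
So alloy 13 < alloy 16; alloy 13 is the lower of the two.

alloy 13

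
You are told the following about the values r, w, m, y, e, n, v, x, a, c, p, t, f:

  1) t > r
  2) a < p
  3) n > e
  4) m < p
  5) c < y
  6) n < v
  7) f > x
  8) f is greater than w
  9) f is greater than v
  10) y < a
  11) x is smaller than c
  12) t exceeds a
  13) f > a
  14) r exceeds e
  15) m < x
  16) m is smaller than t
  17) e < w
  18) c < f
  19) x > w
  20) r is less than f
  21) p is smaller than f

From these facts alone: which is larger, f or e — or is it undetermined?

f

Following the relations from e: e < w < x < c < y < a < f.
So f is larger.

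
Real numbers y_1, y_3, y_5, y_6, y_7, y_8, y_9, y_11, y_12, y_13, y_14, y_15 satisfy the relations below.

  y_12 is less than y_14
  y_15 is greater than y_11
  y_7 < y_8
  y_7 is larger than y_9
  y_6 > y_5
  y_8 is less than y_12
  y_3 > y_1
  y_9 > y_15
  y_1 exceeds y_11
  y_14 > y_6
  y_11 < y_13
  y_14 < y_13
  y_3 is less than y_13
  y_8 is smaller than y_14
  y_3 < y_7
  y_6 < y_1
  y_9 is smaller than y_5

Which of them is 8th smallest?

y_7

Piecing the relations together gives one ordering: y_11 < y_15 < y_9 < y_5 < y_6 < y_1 < y_3 < y_7 < y_8 < y_12 < y_14 < y_13.
The 8th smallest is y_7.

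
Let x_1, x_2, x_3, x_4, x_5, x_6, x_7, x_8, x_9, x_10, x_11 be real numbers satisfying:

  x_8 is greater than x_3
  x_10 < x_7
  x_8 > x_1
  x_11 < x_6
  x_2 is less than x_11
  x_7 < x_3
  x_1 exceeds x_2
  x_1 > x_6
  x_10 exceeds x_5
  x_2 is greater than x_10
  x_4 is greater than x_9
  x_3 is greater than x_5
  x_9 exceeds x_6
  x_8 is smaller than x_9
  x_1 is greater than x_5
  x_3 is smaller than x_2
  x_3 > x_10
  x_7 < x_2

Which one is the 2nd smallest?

x_10

Chaining the given pairs: x_5 < x_10 < x_7 < x_3 < x_2 < x_11 < x_6 < x_1 < x_8 < x_9 < x_4.
Counting 2 from the smallest end gives x_10.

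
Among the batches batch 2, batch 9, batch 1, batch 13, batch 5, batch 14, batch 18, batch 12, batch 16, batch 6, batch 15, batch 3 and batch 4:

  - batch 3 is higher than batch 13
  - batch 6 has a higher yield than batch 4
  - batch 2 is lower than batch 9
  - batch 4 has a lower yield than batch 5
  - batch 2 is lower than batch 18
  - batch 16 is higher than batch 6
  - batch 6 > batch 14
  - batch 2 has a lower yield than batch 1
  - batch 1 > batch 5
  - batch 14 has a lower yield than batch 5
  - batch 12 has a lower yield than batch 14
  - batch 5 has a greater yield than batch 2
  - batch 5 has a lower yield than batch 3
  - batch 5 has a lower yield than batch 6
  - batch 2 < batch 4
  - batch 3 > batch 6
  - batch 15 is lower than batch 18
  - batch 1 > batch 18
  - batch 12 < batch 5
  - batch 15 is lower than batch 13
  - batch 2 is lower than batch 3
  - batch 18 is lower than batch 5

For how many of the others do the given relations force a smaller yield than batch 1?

Directly below batch 1: batch 2, batch 18, batch 5.
One step further: batch 12, batch 15, batch 4, batch 14 (7 so far).
Nothing else is reachable below batch 1; 7 in all.

7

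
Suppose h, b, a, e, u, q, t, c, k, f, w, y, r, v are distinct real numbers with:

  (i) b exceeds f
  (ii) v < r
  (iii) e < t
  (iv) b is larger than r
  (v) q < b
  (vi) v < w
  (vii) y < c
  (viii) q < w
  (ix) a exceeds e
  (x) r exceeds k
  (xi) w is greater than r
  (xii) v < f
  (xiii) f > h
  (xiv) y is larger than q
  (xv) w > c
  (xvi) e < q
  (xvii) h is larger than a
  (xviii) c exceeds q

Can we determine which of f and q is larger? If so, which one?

undetermined

Following every chain through q: above q we get y, c, w, b; below q we get e.
f is not reached, and no chain runs the other way from f to q.
So the given relations leave the order of q and f undetermined.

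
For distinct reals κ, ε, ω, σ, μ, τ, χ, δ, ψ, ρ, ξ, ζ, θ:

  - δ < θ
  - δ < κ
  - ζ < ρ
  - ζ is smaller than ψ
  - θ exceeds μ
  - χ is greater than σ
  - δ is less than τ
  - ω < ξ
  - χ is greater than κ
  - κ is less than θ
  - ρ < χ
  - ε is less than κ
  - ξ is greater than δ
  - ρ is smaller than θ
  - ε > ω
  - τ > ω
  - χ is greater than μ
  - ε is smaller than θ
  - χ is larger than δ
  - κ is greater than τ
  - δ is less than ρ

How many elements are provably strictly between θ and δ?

Chaining upward from δ reaches: τ, κ, ξ, ρ, χ.
Chaining downward from θ reaches: ω, ε, τ, κ, μ, ζ, ρ.
Strictly between δ and θ are those in both lists: τ, κ, ρ — 3 elements.

3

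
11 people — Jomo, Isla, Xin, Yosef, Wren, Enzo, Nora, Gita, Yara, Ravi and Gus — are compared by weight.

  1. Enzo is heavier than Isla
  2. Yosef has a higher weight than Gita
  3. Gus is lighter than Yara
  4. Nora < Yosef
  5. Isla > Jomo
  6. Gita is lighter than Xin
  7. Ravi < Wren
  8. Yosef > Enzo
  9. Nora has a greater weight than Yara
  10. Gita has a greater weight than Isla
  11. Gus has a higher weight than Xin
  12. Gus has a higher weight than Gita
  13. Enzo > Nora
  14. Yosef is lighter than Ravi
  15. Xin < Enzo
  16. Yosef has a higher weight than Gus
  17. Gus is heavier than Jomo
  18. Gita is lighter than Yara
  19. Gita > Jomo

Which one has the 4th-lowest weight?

Chaining the given pairs: Jomo < Isla < Gita < Xin < Gus < Yara < Nora < Enzo < Yosef < Ravi < Wren.
The 4th smallest is Xin.

Xin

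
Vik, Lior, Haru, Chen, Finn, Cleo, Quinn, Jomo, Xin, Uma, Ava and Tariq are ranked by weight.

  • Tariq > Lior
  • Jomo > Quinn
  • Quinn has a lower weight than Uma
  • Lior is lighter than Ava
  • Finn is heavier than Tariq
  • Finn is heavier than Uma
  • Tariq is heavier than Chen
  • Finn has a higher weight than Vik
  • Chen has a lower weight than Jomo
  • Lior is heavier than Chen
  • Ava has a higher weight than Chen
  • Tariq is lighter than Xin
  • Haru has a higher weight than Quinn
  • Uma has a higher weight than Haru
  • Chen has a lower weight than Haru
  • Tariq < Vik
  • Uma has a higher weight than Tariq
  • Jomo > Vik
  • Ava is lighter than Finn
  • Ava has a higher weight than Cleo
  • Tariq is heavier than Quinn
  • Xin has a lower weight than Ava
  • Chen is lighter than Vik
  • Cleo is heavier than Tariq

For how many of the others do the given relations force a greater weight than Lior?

From Lior the given relations immediately reach Tariq, Ava.
From those, Cleo, Xin, Vik, Uma, Finn — 7 in total.
From those, Jomo — 8 in total.
Nothing else is reachable above Lior; 8 in all.

8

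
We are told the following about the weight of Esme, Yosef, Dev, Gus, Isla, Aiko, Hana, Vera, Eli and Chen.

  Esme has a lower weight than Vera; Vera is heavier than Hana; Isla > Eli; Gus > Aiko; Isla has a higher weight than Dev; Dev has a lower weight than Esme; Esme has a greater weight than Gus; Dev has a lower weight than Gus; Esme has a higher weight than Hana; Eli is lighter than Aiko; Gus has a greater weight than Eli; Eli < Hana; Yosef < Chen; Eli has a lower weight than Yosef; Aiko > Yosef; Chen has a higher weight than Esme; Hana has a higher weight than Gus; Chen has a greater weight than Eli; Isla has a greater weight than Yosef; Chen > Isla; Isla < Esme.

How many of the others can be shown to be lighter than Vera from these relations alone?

From Vera the given relations immediately reach Hana, Esme.
From those, Dev, Eli, Gus, Isla — 6 in total.
From those, Yosef, Aiko — 8 in total.
Nothing else is reachable below Vera; 8 in all.

8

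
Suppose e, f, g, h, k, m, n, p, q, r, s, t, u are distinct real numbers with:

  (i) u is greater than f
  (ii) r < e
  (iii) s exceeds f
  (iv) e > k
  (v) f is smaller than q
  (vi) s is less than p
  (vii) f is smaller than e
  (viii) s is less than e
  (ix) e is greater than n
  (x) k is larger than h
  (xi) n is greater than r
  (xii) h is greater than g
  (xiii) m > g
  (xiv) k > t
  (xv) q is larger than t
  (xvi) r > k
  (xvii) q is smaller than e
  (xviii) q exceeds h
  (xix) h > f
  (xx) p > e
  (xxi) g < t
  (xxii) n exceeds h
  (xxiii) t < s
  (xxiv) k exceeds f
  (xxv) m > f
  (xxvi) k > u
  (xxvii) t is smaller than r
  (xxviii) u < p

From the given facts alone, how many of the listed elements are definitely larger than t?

7

From t the given relations immediately reach k, r, q, s.
From those, n, e, p — 7 in total.
Nothing else is reachable above t; 7 in all.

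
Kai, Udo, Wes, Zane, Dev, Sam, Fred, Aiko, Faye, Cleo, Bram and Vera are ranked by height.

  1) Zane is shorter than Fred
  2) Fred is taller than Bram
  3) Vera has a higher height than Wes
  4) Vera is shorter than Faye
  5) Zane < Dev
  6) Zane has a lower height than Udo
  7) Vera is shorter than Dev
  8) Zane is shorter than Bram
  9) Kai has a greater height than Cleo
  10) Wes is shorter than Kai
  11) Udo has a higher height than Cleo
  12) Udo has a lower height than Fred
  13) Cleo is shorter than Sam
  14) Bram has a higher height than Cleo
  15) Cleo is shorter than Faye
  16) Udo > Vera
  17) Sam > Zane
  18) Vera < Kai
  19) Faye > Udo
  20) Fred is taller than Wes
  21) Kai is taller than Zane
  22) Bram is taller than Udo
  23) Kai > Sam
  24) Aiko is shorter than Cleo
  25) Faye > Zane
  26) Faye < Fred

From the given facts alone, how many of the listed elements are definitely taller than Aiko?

7

The elements the relations force above Aiko are Cleo, Udo, Sam, Faye, Bram, Kai, Fred — no chain reaches any other.
That is 7.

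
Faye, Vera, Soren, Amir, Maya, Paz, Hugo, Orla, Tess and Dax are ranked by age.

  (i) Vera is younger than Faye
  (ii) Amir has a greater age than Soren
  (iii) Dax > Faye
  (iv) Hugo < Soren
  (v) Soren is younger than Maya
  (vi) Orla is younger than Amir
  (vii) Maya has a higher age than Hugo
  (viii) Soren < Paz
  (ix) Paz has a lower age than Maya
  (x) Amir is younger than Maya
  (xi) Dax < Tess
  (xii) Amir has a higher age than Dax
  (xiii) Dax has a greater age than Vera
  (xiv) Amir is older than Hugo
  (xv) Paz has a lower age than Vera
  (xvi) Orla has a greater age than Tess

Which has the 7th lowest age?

Tess

The consecutive relations fix a unique order: Hugo < Soren < Paz < Vera < Faye < Dax < Tess < Orla < Amir < Maya.
Counting 7 from the smallest end gives Tess.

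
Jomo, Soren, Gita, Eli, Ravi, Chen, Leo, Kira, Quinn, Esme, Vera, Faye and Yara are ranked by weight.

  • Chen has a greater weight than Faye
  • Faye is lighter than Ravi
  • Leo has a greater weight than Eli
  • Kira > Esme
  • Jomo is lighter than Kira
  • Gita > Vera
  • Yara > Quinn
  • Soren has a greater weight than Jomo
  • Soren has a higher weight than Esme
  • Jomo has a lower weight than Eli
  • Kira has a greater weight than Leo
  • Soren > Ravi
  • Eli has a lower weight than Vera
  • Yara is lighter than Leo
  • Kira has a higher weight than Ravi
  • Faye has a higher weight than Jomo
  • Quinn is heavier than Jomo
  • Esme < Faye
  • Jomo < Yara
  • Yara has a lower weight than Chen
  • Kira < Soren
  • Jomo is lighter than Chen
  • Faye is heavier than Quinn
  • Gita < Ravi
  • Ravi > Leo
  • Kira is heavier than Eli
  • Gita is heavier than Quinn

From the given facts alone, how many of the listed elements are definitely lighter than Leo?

4

From Leo the given relations immediately reach Yara, Eli.
From those, Jomo, Quinn — 4 in total.
Nothing else is reachable below Leo; 4 in all.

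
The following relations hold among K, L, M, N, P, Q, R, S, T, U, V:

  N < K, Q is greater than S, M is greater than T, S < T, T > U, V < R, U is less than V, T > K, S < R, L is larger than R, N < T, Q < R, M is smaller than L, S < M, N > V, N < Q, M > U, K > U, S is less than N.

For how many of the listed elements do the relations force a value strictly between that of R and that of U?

The relations place U below R. An element lies strictly between them when it is forced above U and also forced below R.
Above U: {V, N, K, T, Q, M, L}. Below R: {S, V, N, Q}.
Intersection: {V, N, Q} — 3.

3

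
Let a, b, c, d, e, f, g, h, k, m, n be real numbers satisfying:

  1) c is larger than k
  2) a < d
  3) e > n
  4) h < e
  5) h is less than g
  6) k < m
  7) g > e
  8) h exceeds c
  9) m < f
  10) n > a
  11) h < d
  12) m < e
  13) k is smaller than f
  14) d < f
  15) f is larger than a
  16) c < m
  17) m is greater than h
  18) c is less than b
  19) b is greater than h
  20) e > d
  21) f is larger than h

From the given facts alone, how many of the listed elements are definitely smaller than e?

7

From e the given relations immediately reach h, m, d, n.
From those, k, c, a — 7 in total.
No other element is forced below e by the given relations, so the count is 7.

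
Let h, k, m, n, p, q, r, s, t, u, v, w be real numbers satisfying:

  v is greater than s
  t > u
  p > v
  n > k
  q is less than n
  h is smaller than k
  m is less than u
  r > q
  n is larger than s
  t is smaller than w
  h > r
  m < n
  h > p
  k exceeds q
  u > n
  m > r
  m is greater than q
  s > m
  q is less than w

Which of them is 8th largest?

v

The consecutive relations fix a unique order: q < r < m < s < v < p < h < k < n < u < t < w.
The 8th largest is v.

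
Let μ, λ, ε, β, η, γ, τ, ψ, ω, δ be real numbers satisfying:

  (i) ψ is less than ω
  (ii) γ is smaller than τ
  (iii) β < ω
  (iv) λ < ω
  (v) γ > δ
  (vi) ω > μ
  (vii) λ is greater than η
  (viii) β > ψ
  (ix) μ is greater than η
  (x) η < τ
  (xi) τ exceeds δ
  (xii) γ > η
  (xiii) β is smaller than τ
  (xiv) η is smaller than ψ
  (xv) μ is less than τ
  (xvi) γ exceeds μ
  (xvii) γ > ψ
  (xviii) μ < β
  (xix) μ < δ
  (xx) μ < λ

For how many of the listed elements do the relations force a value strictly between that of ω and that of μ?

2

Chaining upward from μ reaches: δ, β, λ, γ, τ.
Chaining downward from ω reaches: η, ψ, β, λ.
Strictly between μ and ω are those in both lists: β, λ — 2 elements.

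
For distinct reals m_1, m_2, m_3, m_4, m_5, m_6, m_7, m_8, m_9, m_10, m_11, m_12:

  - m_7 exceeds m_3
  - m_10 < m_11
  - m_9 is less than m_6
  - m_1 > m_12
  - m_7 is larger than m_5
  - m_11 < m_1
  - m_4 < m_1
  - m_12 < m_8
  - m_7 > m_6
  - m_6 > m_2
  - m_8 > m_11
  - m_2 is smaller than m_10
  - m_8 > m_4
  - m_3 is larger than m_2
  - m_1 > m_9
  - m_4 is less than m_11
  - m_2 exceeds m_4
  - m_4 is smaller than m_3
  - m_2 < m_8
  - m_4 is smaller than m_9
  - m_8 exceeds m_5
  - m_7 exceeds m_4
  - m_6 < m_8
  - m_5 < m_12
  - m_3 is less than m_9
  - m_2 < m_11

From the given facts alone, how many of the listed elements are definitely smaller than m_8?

9

The elements the relations force below m_8 are m_4, m_2, m_3, m_9, m_5, m_10, m_12, m_11, m_6 — no chain reaches any other.
That is 9.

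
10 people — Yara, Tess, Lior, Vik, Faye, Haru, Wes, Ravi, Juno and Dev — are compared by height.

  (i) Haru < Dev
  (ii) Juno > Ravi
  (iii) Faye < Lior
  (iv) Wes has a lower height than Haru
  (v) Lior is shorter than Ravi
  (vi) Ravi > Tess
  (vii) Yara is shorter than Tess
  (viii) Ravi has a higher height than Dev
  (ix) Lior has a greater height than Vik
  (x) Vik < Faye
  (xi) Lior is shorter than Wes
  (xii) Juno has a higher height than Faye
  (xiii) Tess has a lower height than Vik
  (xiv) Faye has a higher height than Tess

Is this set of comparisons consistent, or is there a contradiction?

The single ordering Yara < Tess < Vik < Faye < Lior < Wes < Haru < Dev < Ravi < Juno satisfies every listed relation, so no contradiction arises.

consistent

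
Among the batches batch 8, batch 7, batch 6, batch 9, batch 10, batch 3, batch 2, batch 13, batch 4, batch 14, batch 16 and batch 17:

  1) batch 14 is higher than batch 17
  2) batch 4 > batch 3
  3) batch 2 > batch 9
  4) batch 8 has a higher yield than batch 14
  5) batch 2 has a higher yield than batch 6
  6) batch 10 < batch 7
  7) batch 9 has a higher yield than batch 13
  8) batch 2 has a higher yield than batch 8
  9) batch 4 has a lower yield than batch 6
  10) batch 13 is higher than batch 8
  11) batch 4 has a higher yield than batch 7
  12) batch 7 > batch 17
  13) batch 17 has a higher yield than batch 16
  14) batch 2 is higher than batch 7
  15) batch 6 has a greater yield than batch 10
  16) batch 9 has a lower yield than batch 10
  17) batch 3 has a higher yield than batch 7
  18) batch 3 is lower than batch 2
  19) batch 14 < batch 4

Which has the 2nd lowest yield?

batch 17

The consecutive relations fix a unique order: batch 16 < batch 17 < batch 14 < batch 8 < batch 13 < batch 9 < batch 10 < batch 7 < batch 3 < batch 4 < batch 6 < batch 2.
The 2nd smallest is batch 17.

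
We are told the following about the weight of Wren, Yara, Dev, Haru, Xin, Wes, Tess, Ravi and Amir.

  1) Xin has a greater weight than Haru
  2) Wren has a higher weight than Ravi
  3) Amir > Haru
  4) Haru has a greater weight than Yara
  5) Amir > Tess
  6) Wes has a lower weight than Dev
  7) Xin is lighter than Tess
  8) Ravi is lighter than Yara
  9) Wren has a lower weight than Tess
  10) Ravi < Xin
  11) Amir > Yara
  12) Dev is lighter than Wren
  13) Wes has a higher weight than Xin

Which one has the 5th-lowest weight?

The consecutive relations fix a unique order: Ravi < Yara < Haru < Xin < Wes < Dev < Wren < Tess < Amir.
Counting 5 from the smallest end gives Wes.

Wes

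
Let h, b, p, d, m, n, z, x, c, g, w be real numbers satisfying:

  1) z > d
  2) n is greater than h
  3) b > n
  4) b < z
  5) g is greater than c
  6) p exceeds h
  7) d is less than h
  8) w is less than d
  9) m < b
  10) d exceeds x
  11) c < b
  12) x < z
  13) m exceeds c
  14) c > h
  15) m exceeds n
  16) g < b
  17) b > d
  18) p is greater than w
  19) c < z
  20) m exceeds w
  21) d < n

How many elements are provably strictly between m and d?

3

The relations place d below m. An element lies strictly between them when it is forced above d and also forced below m.
Above d: {h, c, g, n, b, z, p}. Below m: {x, w, h, c, n}.
Intersection: {h, c, n} — 3.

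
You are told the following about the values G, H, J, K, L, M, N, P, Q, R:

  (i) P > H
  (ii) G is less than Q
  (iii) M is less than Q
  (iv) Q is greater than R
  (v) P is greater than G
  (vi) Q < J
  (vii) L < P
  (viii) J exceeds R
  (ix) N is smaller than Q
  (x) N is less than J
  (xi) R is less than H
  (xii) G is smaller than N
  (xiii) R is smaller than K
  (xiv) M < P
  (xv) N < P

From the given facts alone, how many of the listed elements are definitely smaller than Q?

Directly below Q: M, G, R, N.
Nothing else is reachable below Q; 4 in all.

4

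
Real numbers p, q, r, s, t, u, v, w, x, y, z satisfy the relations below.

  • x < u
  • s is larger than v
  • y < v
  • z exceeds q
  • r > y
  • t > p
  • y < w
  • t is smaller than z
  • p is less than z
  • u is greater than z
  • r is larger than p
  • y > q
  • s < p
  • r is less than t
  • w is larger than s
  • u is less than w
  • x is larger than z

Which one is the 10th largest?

y

Piecing the relations together gives one ordering: q < y < v < s < p < r < t < z < x < u < w.
Counting 10 from the largest end gives y.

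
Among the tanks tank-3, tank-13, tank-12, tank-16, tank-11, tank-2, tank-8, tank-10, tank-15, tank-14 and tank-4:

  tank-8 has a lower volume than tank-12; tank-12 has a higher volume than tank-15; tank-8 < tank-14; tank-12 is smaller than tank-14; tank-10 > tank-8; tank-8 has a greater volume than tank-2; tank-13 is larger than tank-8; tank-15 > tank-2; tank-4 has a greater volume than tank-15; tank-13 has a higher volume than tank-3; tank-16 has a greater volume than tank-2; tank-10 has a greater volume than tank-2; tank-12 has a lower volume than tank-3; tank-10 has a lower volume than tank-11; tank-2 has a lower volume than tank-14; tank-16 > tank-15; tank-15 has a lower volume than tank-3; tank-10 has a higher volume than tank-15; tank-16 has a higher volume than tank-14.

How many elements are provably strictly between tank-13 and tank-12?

1

The relations place tank-12 below tank-13. An element lies strictly between them when it is forced above tank-12 and also forced below tank-13.
Above tank-12: {tank-3, tank-14, tank-16}. Below tank-13: {tank-2, tank-8, tank-15, tank-3}.
Intersection: {tank-3} — 1.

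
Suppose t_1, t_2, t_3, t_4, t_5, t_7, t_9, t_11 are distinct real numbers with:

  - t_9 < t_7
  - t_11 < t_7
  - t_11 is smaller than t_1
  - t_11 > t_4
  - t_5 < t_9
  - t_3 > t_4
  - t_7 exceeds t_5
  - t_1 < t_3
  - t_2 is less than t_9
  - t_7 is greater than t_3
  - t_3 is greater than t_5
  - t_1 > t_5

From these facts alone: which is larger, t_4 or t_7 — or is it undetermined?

t_7

The relevant relations are t_4 < t_11; t_11 < t_1; t_1 < t_3; t_3 < t_7.
Together: t_4 < t_11 < t_1 < t_3 < t_7.
So t_7 is larger.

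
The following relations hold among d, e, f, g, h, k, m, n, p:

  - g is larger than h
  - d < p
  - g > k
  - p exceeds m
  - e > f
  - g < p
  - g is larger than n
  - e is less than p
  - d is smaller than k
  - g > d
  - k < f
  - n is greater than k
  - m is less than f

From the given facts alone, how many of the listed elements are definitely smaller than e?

4

The elements the relations force below e are d, m, k, f — no chain reaches any other.
That is 4.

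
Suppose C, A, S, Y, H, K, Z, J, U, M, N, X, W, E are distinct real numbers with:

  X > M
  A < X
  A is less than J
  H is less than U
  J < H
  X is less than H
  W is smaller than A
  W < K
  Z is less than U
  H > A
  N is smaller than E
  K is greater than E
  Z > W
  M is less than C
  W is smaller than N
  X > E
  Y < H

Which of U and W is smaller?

W < N < E < X < H < U, by transitivity through N, E, X, H.
So W < U; W is the smaller of the two.

W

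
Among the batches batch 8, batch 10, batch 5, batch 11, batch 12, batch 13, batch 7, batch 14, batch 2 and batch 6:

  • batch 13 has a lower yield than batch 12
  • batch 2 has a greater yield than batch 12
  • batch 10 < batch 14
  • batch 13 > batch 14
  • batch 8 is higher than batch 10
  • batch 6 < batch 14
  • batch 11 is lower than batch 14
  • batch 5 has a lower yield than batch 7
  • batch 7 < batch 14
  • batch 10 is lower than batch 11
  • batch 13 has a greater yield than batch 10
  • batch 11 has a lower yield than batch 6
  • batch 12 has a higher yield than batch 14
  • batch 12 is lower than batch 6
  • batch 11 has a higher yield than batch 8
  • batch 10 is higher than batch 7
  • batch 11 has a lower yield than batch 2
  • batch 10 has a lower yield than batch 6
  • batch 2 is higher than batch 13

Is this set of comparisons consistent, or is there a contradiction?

We have batch 12 < batch 6 stated directly, yet also batch 6 < batch 14 < batch 13 < batch 12 by chaining the others — so batch 6 < batch 12. Contradiction.

inconsistent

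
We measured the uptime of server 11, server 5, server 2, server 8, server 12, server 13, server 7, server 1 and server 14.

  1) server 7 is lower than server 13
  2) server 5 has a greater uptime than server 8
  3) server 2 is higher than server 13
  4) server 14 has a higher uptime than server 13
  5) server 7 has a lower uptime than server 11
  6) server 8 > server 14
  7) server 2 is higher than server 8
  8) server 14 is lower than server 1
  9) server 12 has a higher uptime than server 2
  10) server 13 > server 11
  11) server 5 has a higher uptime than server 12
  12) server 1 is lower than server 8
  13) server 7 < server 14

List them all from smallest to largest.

Each adjacent pair is fixed by a given relation: server 7 < server 11; server 11 < server 13; server 13 < server 14; server 14 < server 1; server 1 < server 8; server 8 < server 2; server 2 < server 12; server 12 < server 5. Chaining them end to end gives the full order.

server 7 < server 11 < server 13 < server 14 < server 1 < server 8 < server 2 < server 12 < server 5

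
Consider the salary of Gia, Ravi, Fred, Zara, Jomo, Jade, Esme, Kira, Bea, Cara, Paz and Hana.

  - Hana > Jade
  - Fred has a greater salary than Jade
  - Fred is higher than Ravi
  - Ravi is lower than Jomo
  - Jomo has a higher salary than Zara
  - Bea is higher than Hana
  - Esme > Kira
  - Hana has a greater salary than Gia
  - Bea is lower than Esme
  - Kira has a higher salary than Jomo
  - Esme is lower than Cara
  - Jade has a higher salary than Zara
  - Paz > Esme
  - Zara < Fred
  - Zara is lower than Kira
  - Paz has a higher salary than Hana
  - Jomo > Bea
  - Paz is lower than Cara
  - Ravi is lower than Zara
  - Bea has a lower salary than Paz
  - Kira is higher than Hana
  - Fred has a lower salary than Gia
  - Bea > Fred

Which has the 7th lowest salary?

Bea

Piecing the relations together gives one ordering: Ravi < Zara < Jade < Fred < Gia < Hana < Bea < Jomo < Kira < Esme < Paz < Cara.
Counting 7 from the smallest end gives Bea.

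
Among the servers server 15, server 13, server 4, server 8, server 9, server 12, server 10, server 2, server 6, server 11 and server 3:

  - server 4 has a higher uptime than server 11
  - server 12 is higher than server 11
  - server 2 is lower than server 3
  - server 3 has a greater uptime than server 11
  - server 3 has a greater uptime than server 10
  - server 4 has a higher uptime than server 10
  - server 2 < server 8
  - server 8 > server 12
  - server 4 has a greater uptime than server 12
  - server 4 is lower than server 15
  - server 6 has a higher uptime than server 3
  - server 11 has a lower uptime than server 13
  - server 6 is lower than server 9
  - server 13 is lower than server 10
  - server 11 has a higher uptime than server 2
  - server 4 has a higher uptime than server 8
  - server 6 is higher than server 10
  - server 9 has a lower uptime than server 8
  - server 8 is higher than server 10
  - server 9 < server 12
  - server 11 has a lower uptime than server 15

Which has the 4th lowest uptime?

Chaining the given pairs: server 2 < server 11 < server 13 < server 10 < server 3 < server 6 < server 9 < server 12 < server 8 < server 4 < server 15.
The 4th smallest is server 10.

server 10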